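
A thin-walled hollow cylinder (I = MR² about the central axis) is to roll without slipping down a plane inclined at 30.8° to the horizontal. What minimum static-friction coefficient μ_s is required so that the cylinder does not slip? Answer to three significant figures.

Here I = MR², so the shape factor k = I/(MR²) = 1.
Newton's second law down the slope: Mg sinθ − f = Ma. The torque equation fR = Iα (with α = a/R) gives f = kMa.
These give a = g sinθ/(1+k) and the required friction f = kMg sinθ/(1+k).
With N = Mg cosθ, the no-slip condition f ≤ μN gives μ_min = f/N = k tanθ/(1+k).
μ_min = 1 × tan30.8° / 2 ≈ 0.298.

μ_min ≈ 0.298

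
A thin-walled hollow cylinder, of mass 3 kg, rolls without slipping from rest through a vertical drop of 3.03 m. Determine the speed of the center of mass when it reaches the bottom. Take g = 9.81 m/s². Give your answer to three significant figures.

With I = MR², the ratio k = I/(MR²) is 1.
The rolling condition ω = v/R makes the rotational term ½I(v/R)² = ½kMv², so KE_total = ½(1+k)Mv² = Mv².
Setting Mgh = Mv² gives v = √(2gh/(1+k)) = √(2·9.81·3.03/2) ≈ 5.45 m/s.

v ≈ 5.45 m/s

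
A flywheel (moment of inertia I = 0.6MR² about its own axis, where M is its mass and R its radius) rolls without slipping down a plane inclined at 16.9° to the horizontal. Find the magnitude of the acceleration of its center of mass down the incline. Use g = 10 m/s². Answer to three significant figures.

The moment of inertia is 0.6MR², giving k ≡ I/(MR²) = 0.6.
Newton's second law down the slope: Mg sinθ − f = Ma. The torque equation fR = Iα (with α = a/R) gives f = kMa.
Eliminating f: Mg sinθ = (1+k)Ma, so a = g sinθ/(1+k) = 10 × sin16.9° / 1.6 ≈ 1.82 m/s².

a ≈ 1.82 m/s²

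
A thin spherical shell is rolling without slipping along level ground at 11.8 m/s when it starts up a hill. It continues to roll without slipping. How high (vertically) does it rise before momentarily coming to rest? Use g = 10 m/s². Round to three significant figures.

h ≈ 11.6 m

With I = (2/3)MR², the ratio k = I/(MR²) is 2/3.
The rolling condition ω = v/R makes the rotational term ½I(v/R)² = ½kMv², so KE_total = ½(1+k)Mv² = (5/6)Mv².
At the top the kinetic energy is zero, so (5/6)Mv₀² = Mgh.
Thus h = (1+k)v₀²/(2g) = 1.667 × 11.8² / (2 × 10) ≈ 11.6 m.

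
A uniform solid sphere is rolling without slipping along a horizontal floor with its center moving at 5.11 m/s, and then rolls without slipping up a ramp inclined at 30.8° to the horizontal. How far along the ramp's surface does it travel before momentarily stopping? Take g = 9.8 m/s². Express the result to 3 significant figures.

d ≈ 3.64 m

With I = (2/5)MR², the ratio k = I/(MR²) is 0.4.
The rolling condition ω = v/R makes the rotational term ½I(v/R)² = ½kMv², so KE_total = ½(1+k)Mv² = (7/10)Mv².
Setting this equal to Mgh gives the vertical rise h = (1+k)v₀²/(2g) = 1.4×5.11²/(2×9.8) = 1.865 m.
The distance along the slope is d = h/sinθ = 1.865/sin30.8° ≈ 3.64 m.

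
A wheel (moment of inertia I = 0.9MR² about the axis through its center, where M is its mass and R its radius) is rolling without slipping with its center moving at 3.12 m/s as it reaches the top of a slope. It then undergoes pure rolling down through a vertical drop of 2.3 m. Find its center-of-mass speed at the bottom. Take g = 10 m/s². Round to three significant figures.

The moment of inertia is 0.9MR², giving k ≡ I/(MR²) = 0.9.
The rolling condition ω = v/R makes the rotational term ½I(v/R)² = ½kMv², so KE_total = ½(1+k)Mv² = (19/20)Mv².
Energy conservation: (19/20)Mv₀² + Mgh = (19/20)Mv², so v² = v₀² + 2gh/(1+k).
v = √(3.12² + 2×10×2.3/1.9) = √33.94 ≈ 5.83 m/s.

v ≈ 5.83 m/s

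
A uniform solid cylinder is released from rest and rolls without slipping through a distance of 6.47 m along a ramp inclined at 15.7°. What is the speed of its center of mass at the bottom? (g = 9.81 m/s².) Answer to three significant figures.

Here I = (1/2)MR², so the shape factor k = I/(MR²) = 0.5.
The rolling condition ω = v/R makes the rotational term ½I(v/R)² = ½kMv², so KE_total = ½(1+k)Mv² = (3/4)Mv².
The vertical drop is h = L sinθ = 6.47 × sin15.7° = 1.751 m.
Setting Mgh = (3/4)Mv² gives v = √(2gh/(1+k)) = √(2·9.81·1.751/1.5) ≈ 4.79 m/s.

v ≈ 4.79 m/s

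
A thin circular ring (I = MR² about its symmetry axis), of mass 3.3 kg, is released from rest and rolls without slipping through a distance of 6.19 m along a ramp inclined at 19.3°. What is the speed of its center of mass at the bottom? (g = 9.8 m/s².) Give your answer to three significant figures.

v ≈ 4.48 m/s

For this body I = MR², i.e. k = I/(MR²) = 1.
Pure rolling means v = ωR; then KE = ½Mv² + ½I(v/R)² = ½(1+k)Mv² = Mv².
The vertical drop is h = L sinθ = 6.19 × sin19.3° = 2.046 m.
Setting Mgh = Mv² gives v = √(2gh/(1+k)) = √(2·9.8·2.046/2) ≈ 4.48 m/s.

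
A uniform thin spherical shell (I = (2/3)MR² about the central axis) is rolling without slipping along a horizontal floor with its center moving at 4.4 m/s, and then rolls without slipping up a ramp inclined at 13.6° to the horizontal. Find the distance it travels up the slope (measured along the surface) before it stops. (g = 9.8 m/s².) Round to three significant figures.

d ≈ 7.00 m

Here I = (2/3)MR², so the shape factor k = I/(MR²) = 2/3.
Rolling without slipping gives ω = v/R, so the total kinetic energy is ½Mv² + ½Iω² = ½(1+k)Mv² = (5/6)Mv².
Setting this equal to Mgh gives the vertical rise h = (1+k)v₀²/(2g) = 1.667×4.4²/(2×9.8) = 1.646 m.
Along the incline, d = h/sinθ = 1.646/sin13.6° ≈ 7.00 m.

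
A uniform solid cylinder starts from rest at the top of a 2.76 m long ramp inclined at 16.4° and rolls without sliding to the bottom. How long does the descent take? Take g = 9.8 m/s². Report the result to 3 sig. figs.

t ≈ 1.73 s

With I = (1/2)MR², the ratio k = I/(MR²) is 0.5.
Translational: Mg sinθ − f = Ma. Rotational about the CM: fR = Iα = kMRa, so f = kMa.
Hence a = g sinθ/(1+k) = 9.8×sin16.4°/1.5 = 1.845 m/s².
With constant a from rest, t = √(2L/a) = √(2·2.76/1.845) ≈ 1.73 s.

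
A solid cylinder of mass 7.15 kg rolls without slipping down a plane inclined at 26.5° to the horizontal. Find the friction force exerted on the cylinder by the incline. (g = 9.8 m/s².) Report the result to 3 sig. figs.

f ≈ 10.4 N

With I = (1/2)MR², the ratio k = I/(MR²) is 0.5.
Translational: Mg sinθ − f = Ma. Rotational about the CM: fR = Iα = kMRa, so f = kMa.
Combining, a = g sinθ/(1+k) and f = kMa = kMg sinθ/(1+k).
f = 0.5 × 7.15 × 9.8 × sin26.5° / 1.5 ≈ 10.4 N.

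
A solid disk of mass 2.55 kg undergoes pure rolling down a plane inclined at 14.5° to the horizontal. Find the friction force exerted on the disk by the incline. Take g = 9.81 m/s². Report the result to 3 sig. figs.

f ≈ 2.09 N

Here I = (1/2)MR², so the shape factor k = I/(MR²) = 0.5.
Along the incline Mg sinθ − f = Ma, and torque about the center fR = Iα = kMR²(a/R) gives f = kMa.
Combining, a = g sinθ/(1+k) and f = kMa = kMg sinθ/(1+k).
f = 0.5 × 2.55 × 9.81 × sin14.5° / 1.5 ≈ 2.09 N.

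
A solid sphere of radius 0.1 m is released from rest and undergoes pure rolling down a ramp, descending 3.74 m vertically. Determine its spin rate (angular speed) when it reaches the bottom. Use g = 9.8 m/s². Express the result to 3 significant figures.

Here I = (2/5)MR², so the shape factor k = I/(MR²) = 0.4.
Since it rolls without slipping, ω = v/R and KE = ½Mv² + ½Iω² = ½(1+k)Mv² = (7/10)Mv².
Energy conservation Mgh = ½(1+k)Mv² gives v = √(2gh/(1+k)) = √(2 × 9.8 × 3.74 / 1.4) = 7.236 m/s.
The angular speed follows from ω = v/R = 7.236/0.1 ≈ 72.4 rad/s.

ω ≈ 72.4 rad/s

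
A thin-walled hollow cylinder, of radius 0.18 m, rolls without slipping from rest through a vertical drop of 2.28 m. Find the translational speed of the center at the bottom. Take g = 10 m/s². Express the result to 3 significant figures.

For this body I = MR², i.e. k = I/(MR²) = 1.
The rolling condition ω = v/R makes the rotational term ½I(v/R)² = ½kMv², so KE_total = ½(1+k)Mv² = Mv².
Setting Mgh = Mv² gives v = √(2gh/(1+k)) = √(2·10·2.28/2) ≈ 4.77 m/s.

v ≈ 4.77 m/s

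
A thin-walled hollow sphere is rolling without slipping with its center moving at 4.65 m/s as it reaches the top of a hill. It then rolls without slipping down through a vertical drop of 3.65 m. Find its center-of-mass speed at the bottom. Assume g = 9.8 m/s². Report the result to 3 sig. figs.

The moment of inertia is (2/3)MR², giving k ≡ I/(MR²) = 2/3.
The rolling condition ω = v/R makes the rotational term ½I(v/R)² = ½kMv², so KE_total = ½(1+k)Mv² = (5/6)Mv².
Energy conservation: (5/6)Mv₀² + Mgh = (5/6)Mv², so v² = v₀² + 2gh/(1+k).
v = √(4.65² + 2×9.8×3.65/1.667) = √64.55 ≈ 8.03 m/s.

v ≈ 8.03 m/s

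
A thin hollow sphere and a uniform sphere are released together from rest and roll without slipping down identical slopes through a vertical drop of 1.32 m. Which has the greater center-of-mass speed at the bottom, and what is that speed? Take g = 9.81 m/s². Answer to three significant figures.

the uniform sphere, at v ≈ 4.30 m/s

For rolling without slipping, Mgh = ½(1+k)Mv² where k = I/(MR²), so v = √(2gh/(1+k)).
Thin hollow sphere: k = 2/3, giving v = √(2×9.81×1.32/1.667) = 3.942 m/s.
Uniform sphere: k = 0.4, giving v = √(2×9.81×1.32/1.4) = 4.301 m/s.
The smaller k wins: the uniform sphere, at ≈ 4.30 m/s.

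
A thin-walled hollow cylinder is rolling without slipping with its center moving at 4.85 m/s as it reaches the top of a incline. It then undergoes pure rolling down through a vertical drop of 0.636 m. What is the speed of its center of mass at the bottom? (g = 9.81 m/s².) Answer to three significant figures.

For this body I = MR², i.e. k = I/(MR²) = 1.
Pure rolling means v = ωR; then KE = ½Mv² + ½I(v/R)² = ½(1+k)Mv² = Mv².
Conserving energy between top and bottom: Mv² = Mv₀² + Mgh, hence v² = v₀² + 2gh/(1+k).
v = √(4.85² + 2×9.81×0.636/2) = √29.76 ≈ 5.46 m/s.

v ≈ 5.46 m/s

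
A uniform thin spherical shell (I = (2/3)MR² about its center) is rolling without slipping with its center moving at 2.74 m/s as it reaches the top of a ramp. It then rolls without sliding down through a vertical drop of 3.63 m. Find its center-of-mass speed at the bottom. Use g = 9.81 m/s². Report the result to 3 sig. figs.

The moment of inertia is (2/3)MR², giving k ≡ I/(MR²) = 2/3.
Rolling without slipping gives ω = v/R, so the total kinetic energy is ½Mv² + ½Iω² = ½(1+k)Mv² = (5/6)Mv².
Energy conservation: (5/6)Mv₀² + Mgh = (5/6)Mv², so v² = v₀² + 2gh/(1+k).
v = √(2.74² + 2×9.81×3.63/1.667) = √50.24 ≈ 7.09 m/s.

v ≈ 7.09 m/s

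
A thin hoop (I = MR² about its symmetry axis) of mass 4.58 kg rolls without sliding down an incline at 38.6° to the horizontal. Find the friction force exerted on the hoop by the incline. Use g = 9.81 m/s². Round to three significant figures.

f ≈ 14.0 N

With I = MR², the ratio k = I/(MR²) is 1.
Along the incline Mg sinθ − f = Ma, and torque about the center fR = Iα = kMR²(a/R) gives f = kMa.
Combining, a = g sinθ/(1+k) and f = kMa = kMg sinθ/(1+k).
f = 1 × 4.58 × 9.81 × sin38.6° / 2 ≈ 14.0 N.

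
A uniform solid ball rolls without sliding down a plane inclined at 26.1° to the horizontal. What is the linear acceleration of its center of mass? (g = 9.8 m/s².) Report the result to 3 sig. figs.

a ≈ 3.08 m/s²

With I = (2/5)MR², the ratio k = I/(MR²) is 0.4.
Along the incline Mg sinθ − f = Ma, and torque about the center fR = Iα = kMR²(a/R) gives f = kMa.
Eliminating f: Mg sinθ = (1+k)Ma, so a = g sinθ/(1+k) = 9.8 × sin26.1° / 1.4 ≈ 3.08 m/s².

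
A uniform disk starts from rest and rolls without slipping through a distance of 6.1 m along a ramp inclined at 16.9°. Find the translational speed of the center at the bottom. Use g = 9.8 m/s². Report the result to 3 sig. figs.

v ≈ 4.81 m/s

For this body I = (1/2)MR², i.e. k = I/(MR²) = 0.5.
Rolling without slipping gives ω = v/R, so the total kinetic energy is ½Mv² + ½Iω² = ½(1+k)Mv² = (3/4)Mv².
The vertical drop is h = L sinθ = 6.1 × sin16.9° = 1.773 m.
Setting Mgh = (3/4)Mv² gives v = √(2gh/(1+k)) = √(2·9.8·1.773/1.5) ≈ 4.81 m/s.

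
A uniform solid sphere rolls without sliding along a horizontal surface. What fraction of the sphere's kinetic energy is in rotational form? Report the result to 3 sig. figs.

fraction ≈ 0.286

With I = (2/5)MR², the ratio k = I/(MR²) is 0.4.
With ω = v/R, KE_trans = ½Mv² and KE_rot = ½Iω² = ½kMv², so KE_total = ½(1+k)Mv².
The rotational fraction is therefore k/(1+k) = 0.4/1.4 ≈ 0.286.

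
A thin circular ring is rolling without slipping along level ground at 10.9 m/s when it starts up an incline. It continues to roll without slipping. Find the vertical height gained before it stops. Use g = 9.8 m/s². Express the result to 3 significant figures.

h ≈ 12.1 m

For this body I = MR², i.e. k = I/(MR²) = 1.
The rolling condition ω = v/R makes the rotational term ½I(v/R)² = ½kMv², so KE_total = ½(1+k)Mv² = Mv².
At the top the kinetic energy is zero, so Mv₀² = Mgh.
Thus h = (1+k)v₀²/(2g) = 2 × 10.9² / (2 × 9.8) ≈ 12.1 m.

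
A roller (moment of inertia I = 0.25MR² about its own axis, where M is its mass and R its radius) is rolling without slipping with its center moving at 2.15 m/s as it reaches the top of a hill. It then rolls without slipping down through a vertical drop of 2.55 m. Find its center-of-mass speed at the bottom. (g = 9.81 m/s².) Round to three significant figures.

With I = 0.25MR², the ratio k = I/(MR²) is 0.25.
The rolling condition ω = v/R makes the rotational term ½I(v/R)² = ½kMv², so KE_total = ½(1+k)Mv² = (5/8)Mv².
Conserving energy between top and bottom: (5/8)Mv² = (5/8)Mv₀² + Mgh, hence v² = v₀² + 2gh/(1+k).
v = √(2.15² + 2×9.81×2.55/1.25) = √44.65 ≈ 6.68 m/s.

v ≈ 6.68 m/s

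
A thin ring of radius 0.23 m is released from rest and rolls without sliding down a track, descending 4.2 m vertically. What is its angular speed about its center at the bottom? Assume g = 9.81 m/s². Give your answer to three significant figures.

Here I = MR², so the shape factor k = I/(MR²) = 1.
The rolling condition ω = v/R makes the rotational term ½I(v/R)² = ½kMv², so KE_total = ½(1+k)Mv² = Mv².
Energy conservation Mgh = ½(1+k)Mv² gives v = √(2gh/(1+k)) = √(2 × 9.81 × 4.2 / 2) = 6.419 m/s.
The angular speed follows from ω = v/R = 6.419/0.23 ≈ 27.9 rad/s.

ω ≈ 27.9 rad/s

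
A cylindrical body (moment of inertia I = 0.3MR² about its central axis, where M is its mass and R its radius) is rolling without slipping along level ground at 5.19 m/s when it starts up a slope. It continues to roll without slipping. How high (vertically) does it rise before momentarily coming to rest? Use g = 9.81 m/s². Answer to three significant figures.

h ≈ 1.78 m

With I = 0.3MR², the ratio k = I/(MR²) is 0.3.
The rolling condition ω = v/R makes the rotational term ½I(v/R)² = ½kMv², so KE_total = ½(1+k)Mv² = (13/20)Mv².
At the top the kinetic energy is zero, so (13/20)Mv₀² = Mgh.
Thus h = (1+k)v₀²/(2g) = 1.3 × 5.19² / (2 × 9.81) ≈ 1.78 m.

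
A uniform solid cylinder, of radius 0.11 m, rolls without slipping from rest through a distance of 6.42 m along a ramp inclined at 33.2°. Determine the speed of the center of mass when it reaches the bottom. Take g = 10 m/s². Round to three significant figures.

The moment of inertia is (1/2)MR², giving k ≡ I/(MR²) = 0.5.
The rolling condition ω = v/R makes the rotational term ½I(v/R)² = ½kMv², so KE_total = ½(1+k)Mv² = (3/4)Mv².
The vertical drop is h = L sinθ = 6.42 × sin33.2° = 3.515 m.
Setting Mgh = (3/4)Mv² gives v = √(2gh/(1+k)) = √(2·10·3.515/1.5) ≈ 6.85 m/s.

v ≈ 6.85 m/s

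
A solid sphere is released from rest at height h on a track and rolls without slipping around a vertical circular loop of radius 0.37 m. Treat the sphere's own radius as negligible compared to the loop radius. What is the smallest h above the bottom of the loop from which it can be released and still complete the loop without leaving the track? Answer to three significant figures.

For this body I = (2/5)MR², i.e. k = I/(MR²) = 0.4.
At the top of the loop, the minimum-contact condition is Mg = Mv_top²/r, so v_top² = gr.
With ω = v/R, the kinetic energy at speed v is ½(1+k)Mv² = (7/10)Mv².
Energy conservation from release (height h) to the top (height 2r): Mgh = Mg(2r) + (7/10)M·gr.
Thus h_min = 2r + (1+k)r/2 = r(2 + 1.4/2) = 0.37 × 2.7 ≈ 0.999 m.

h_min ≈ 0.999 m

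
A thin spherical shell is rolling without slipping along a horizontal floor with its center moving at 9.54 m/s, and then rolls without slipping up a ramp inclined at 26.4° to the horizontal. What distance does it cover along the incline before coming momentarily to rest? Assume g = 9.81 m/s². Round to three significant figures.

The moment of inertia is (2/3)MR², giving k ≡ I/(MR²) = 2/3.
Pure rolling means v = ωR; then KE = ½Mv² + ½I(v/R)² = ½(1+k)Mv² = (5/6)Mv².
Setting this equal to Mgh gives the vertical rise h = (1+k)v₀²/(2g) = 1.667×9.54²/(2×9.81) = 7.731 m.
Along the incline, d = h/sinθ = 7.731/sin26.4° ≈ 17.4 m.

d ≈ 17.4 m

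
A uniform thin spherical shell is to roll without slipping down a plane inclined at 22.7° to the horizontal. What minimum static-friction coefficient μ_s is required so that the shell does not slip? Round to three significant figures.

With I = (2/3)MR², the ratio k = I/(MR²) is 2/3.
Newton's second law down the slope: Mg sinθ − f = Ma. The torque equation fR = Iα (with α = a/R) gives f = kMa.
These give a = g sinθ/(1+k) and the required friction f = kMg sinθ/(1+k).
With N = Mg cosθ, the no-slip condition f ≤ μN gives μ_min = f/N = k tanθ/(1+k).
μ_min = (2/3) × tan22.7° / 1.667 ≈ 0.167.

μ_min ≈ 0.167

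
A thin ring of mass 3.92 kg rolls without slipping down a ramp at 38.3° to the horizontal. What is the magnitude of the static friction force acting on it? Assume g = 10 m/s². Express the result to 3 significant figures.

The moment of inertia is MR², giving k ≡ I/(MR²) = 1.
Newton's second law down the slope: Mg sinθ − f = Ma. The torque equation fR = Iα (with α = a/R) gives f = kMa.
Combining, a = g sinθ/(1+k) and f = kMa = kMg sinθ/(1+k).
f = 1 × 3.92 × 10 × sin38.3° / 2 ≈ 12.1 N.

f ≈ 12.1 N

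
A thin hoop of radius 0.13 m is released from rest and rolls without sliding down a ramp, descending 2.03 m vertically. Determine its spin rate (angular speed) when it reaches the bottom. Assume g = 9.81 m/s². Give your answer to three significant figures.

ω ≈ 34.3 rad/s

For this body I = MR², i.e. k = I/(MR²) = 1.
Pure rolling means v = ωR; then KE = ½Mv² + ½I(v/R)² = ½(1+k)Mv² = Mv².
Energy conservation Mgh = ½(1+k)Mv² gives v = √(2gh/(1+k)) = √(2 × 9.81 × 2.03 / 2) = 4.463 m/s.
The angular speed follows from ω = v/R = 4.463/0.13 ≈ 34.3 rad/s.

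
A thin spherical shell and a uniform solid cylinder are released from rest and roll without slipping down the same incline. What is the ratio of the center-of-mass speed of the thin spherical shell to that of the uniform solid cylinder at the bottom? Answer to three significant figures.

Each satisfies Mgh = ½(1+k)Mv² with k = I/(MR²), so v ∝ 1/√(1+k).
For the thin spherical shell k = 2/3; for the uniform solid cylinder k = 0.5.
v₁/v₂ = √((1+k₂)/(1+k₁)) = √(1.5/1.667) ≈ 0.949.

v_ratio ≈ 0.949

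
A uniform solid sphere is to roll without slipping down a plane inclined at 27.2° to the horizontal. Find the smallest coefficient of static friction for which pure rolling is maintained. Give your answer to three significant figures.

The moment of inertia is (2/5)MR², giving k ≡ I/(MR²) = 0.4.
Along the incline Mg sinθ − f = Ma, and torque about the center fR = Iα = kMR²(a/R) gives f = kMa.
These give a = g sinθ/(1+k) and the required friction f = kMg sinθ/(1+k).
With N = Mg cosθ, the no-slip condition f ≤ μN gives μ_min = f/N = k tanθ/(1+k).
μ_min = 0.4 × tan27.2° / 1.4 ≈ 0.147.

μ_min ≈ 0.147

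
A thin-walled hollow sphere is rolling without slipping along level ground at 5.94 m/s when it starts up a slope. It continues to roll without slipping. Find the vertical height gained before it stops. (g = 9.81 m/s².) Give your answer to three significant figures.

Here I = (2/3)MR², so the shape factor k = I/(MR²) = 2/3.
The rolling condition ω = v/R makes the rotational term ½I(v/R)² = ½kMv², so KE_total = ½(1+k)Mv² = (5/6)Mv².
At the top the kinetic energy is zero, so (5/6)Mv₀² = Mgh.
Thus h = (1+k)v₀²/(2g) = 1.667 × 5.94² / (2 × 9.81) ≈ 3.00 m.

h ≈ 3.00 m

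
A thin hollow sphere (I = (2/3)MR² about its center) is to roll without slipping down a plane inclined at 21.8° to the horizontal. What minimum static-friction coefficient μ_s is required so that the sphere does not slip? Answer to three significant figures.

μ_min ≈ 0.160

Here I = (2/3)MR², so the shape factor k = I/(MR²) = 2/3.
Along the incline Mg sinθ − f = Ma, and torque about the center fR = Iα = kMR²(a/R) gives f = kMa.
These give a = g sinθ/(1+k) and the required friction f = kMg sinθ/(1+k).
With N = Mg cosθ, the no-slip condition f ≤ μN gives μ_min = f/N = k tanθ/(1+k).
μ_min = (2/3) × tan21.8° / 1.667 ≈ 0.160.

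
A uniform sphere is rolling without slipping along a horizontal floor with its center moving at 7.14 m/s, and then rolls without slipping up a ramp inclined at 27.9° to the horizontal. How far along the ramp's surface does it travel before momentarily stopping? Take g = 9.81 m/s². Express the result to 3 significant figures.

d ≈ 7.77 m

For this body I = (2/5)MR², i.e. k = I/(MR²) = 0.4.
Pure rolling means v = ωR; then KE = ½Mv² + ½I(v/R)² = ½(1+k)Mv² = (7/10)Mv².
Setting this equal to Mgh gives the vertical rise h = (1+k)v₀²/(2g) = 1.4×7.14²/(2×9.81) = 3.638 m.
Along the incline, d = h/sinθ = 3.638/sin27.9° ≈ 7.77 m.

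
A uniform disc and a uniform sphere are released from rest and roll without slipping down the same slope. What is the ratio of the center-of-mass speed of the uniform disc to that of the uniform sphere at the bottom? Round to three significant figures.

Each satisfies Mgh = ½(1+k)Mv² with k = I/(MR²), so v ∝ 1/√(1+k).
For the uniform disc k = 0.5; for the uniform sphere k = 0.4.
v₁/v₂ = √((1+k₂)/(1+k₁)) = √(1.4/1.5) ≈ 0.966.

v_ratio ≈ 0.966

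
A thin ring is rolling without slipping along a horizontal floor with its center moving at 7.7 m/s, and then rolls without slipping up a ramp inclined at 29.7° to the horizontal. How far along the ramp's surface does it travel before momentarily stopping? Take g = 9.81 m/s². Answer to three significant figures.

The moment of inertia is MR², giving k ≡ I/(MR²) = 1.
The rolling condition ω = v/R makes the rotational term ½I(v/R)² = ½kMv², so KE_total = ½(1+k)Mv² = Mv².
Setting this equal to Mgh gives the vertical rise h = (1+k)v₀²/(2g) = 2×7.7²/(2×9.81) = 6.044 m.
The distance along the slope is d = h/sinθ = 6.044/sin29.7° ≈ 12.2 m.

d ≈ 12.2 m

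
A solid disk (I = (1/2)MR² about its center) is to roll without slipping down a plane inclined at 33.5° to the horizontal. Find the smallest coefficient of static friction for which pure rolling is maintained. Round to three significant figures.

For this body I = (1/2)MR², i.e. k = I/(MR²) = 0.5.
Along the incline Mg sinθ − f = Ma, and torque about the center fR = Iα = kMR²(a/R) gives f = kMa.
These give a = g sinθ/(1+k) and the required friction f = kMg sinθ/(1+k).
The normal force is N = Mg cosθ, so μ_min = f/N = k tanθ/(1+k).
μ_min = 0.5 × tan33.5° / 1.5 ≈ 0.221.

μ_min ≈ 0.221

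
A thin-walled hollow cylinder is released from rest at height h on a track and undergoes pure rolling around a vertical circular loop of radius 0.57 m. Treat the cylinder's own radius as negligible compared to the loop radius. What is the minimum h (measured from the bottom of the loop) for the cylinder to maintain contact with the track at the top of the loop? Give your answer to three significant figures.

Here I = MR², so the shape factor k = I/(MR²) = 1.
At the top, contact is just lost when gravity alone supplies the centripetal force: Mg = Mv_top²/r, i.e. v_top² = gr.
With ω = v/R, the kinetic energy at speed v is ½(1+k)Mv² = Mv².
Energy conservation from release (height h) to the top (height 2r): Mgh = Mg(2r) + M·gr.
Thus h_min = 2r + (1+k)r/2 = r(2 + 2/2) = 0.57 × 3 ≈ 1.71 m.

h_min ≈ 1.71 m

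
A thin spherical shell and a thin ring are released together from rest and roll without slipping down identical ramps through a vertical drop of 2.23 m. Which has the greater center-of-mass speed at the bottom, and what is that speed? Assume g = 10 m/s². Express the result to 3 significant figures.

the thin spherical shell, at v ≈ 5.17 m/s

For rolling without slipping, Mgh = ½(1+k)Mv² where k = I/(MR²), so v = √(2gh/(1+k)).
Thin spherical shell: k = 2/3, giving v = √(2×10×2.23/1.667) = 5.173 m/s.
Thin ring: k = 1, giving v = √(2×10×2.23/2) = 4.722 m/s.
The smaller k wins: the thin spherical shell, at ≈ 5.17 m/s.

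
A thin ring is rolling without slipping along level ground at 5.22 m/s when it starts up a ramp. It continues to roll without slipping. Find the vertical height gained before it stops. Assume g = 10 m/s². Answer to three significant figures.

For this body I = MR², i.e. k = I/(MR²) = 1.
Pure rolling means v = ωR; then KE = ½Mv² + ½I(v/R)² = ½(1+k)Mv² = Mv².
All of this converts to potential energy at the highest point: Mv₀² = Mgh.
Thus h = (1+k)v₀²/(2g) = 2 × 5.22² / (2 × 10) ≈ 2.72 m.

h ≈ 2.72 m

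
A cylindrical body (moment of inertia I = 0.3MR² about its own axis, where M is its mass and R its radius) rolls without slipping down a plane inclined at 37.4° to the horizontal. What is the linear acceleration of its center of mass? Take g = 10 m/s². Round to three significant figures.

a ≈ 4.67 m/s²

Here I = 0.3MR², so the shape factor k = I/(MR²) = 0.3.
Along the incline Mg sinθ − f = Ma, and torque about the center fR = Iα = kMR²(a/R) gives f = kMa.
Eliminating f: Mg sinθ = (1+k)Ma, so a = g sinθ/(1+k) = 10 × sin37.4° / 1.3 ≈ 4.67 m/s².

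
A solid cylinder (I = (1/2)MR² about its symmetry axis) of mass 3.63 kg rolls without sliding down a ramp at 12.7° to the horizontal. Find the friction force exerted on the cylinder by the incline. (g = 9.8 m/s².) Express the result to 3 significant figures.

f ≈ 2.61 N

With I = (1/2)MR², the ratio k = I/(MR²) is 0.5.
Translational: Mg sinθ − f = Ma. Rotational about the CM: fR = Iα = kMRa, so f = kMa.
Combining, a = g sinθ/(1+k) and f = kMa = kMg sinθ/(1+k).
f = 0.5 × 3.63 × 9.8 × sin12.7° / 1.5 ≈ 2.61 N.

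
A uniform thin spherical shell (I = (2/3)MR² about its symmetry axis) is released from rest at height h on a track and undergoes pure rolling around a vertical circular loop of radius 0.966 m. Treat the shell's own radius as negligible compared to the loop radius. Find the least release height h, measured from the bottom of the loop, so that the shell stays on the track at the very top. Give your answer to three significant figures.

h_min ≈ 2.74 m

With I = (2/3)MR², the ratio k = I/(MR²) is 2/3.
At the top, contact is just lost when gravity alone supplies the centripetal force: Mg = Mv_top²/r, i.e. v_top² = gr.
With ω = v/R, the kinetic energy at speed v is ½(1+k)Mv² = (5/6)Mv².
Energy conservation from release (height h) to the top (height 2r): Mgh = Mg(2r) + (5/6)M·gr.
Thus h_min = 2r + (1+k)r/2 = r(2 + 1.667/2) = 0.966 × 2.833 ≈ 2.74 m.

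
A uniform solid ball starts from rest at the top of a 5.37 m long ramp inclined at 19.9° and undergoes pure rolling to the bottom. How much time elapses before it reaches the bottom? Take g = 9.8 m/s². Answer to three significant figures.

t ≈ 2.12 s

For this body I = (2/5)MR², i.e. k = I/(MR²) = 0.4.
Along the incline Mg sinθ − f = Ma, and torque about the center fR = Iα = kMR²(a/R) gives f = kMa.
Hence a = g sinθ/(1+k) = 9.8×sin19.9°/1.4 = 2.383 m/s².
With constant a from rest, t = √(2L/a) = √(2·5.37/2.383) ≈ 2.12 s.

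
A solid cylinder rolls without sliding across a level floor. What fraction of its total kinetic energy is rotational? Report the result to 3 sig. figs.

fraction ≈ 0.333

Here I = (1/2)MR², so the shape factor k = I/(MR²) = 0.5.
With ω = v/R, KE_trans = ½Mv² and KE_rot = ½Iω² = ½kMv², so KE_total = ½(1+k)Mv².
The rotational fraction is therefore k/(1+k) = 0.5/1.5 ≈ 0.333.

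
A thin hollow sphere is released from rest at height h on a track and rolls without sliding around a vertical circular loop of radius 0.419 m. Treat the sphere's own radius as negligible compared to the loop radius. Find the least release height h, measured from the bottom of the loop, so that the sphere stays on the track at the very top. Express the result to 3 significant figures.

The moment of inertia is (2/3)MR², giving k ≡ I/(MR²) = 2/3.
At the top, contact is just lost when gravity alone supplies the centripetal force: Mg = Mv_top²/r, i.e. v_top² = gr.
With ω = v/R, the kinetic energy at speed v is ½(1+k)Mv² = (5/6)Mv².
Energy conservation from release (height h) to the top (height 2r): Mgh = Mg(2r) + (5/6)M·gr.
Thus h_min = 2r + (1+k)r/2 = r(2 + 1.667/2) = 0.419 × 2.833 ≈ 1.19 m.

h_min ≈ 1.19 m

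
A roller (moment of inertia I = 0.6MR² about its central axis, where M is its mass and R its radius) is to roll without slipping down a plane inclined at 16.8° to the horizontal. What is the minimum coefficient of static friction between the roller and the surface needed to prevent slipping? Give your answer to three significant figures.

Here I = 0.6MR², so the shape factor k = I/(MR²) = 0.6.
Along the incline Mg sinθ − f = Ma, and torque about the center fR = Iα = kMR²(a/R) gives f = kMa.
These give a = g sinθ/(1+k) and the required friction f = kMg sinθ/(1+k).
With N = Mg cosθ, the no-slip condition f ≤ μN gives μ_min = f/N = k tanθ/(1+k).
μ_min = 0.6 × tan16.8° / 1.6 ≈ 0.113.

μ_min ≈ 0.113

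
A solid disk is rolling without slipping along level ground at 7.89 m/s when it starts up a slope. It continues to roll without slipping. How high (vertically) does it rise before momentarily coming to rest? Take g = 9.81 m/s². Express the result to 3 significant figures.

h ≈ 4.76 m

Here I = (1/2)MR², so the shape factor k = I/(MR²) = 0.5.
The rolling condition ω = v/R makes the rotational term ½I(v/R)² = ½kMv², so KE_total = ½(1+k)Mv² = (3/4)Mv².
All of this converts to potential energy at the highest point: (3/4)Mv₀² = Mgh.
Thus h = (1+k)v₀²/(2g) = 1.5 × 7.89² / (2 × 9.81) ≈ 4.76 m.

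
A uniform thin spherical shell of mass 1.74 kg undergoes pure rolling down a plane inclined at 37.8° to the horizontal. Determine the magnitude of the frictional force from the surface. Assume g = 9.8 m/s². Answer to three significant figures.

f ≈ 4.18 N

Here I = (2/3)MR², so the shape factor k = I/(MR²) = 2/3.
Newton's second law down the slope: Mg sinθ − f = Ma. The torque equation fR = Iα (with α = a/R) gives f = kMa.
Combining, a = g sinθ/(1+k) and f = kMa = kMg sinθ/(1+k).
f = (2/3) × 1.74 × 9.8 × sin37.8° / 1.667 ≈ 4.18 N.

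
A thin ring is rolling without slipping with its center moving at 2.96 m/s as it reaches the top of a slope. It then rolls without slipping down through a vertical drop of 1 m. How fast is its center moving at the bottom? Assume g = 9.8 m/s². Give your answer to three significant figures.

v ≈ 4.31 m/s

With I = MR², the ratio k = I/(MR²) is 1.
The rolling condition ω = v/R makes the rotational term ½I(v/R)² = ½kMv², so KE_total = ½(1+k)Mv² = Mv².
Energy conservation: Mv₀² + Mgh = Mv², so v² = v₀² + 2gh/(1+k).
v = √(2.96² + 2×9.8×1/2) = √18.56 ≈ 4.31 m/s.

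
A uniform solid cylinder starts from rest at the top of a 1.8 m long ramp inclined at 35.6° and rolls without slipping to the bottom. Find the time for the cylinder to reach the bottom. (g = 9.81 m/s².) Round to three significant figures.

For this body I = (1/2)MR², i.e. k = I/(MR²) = 0.5.
Translational: Mg sinθ − f = Ma. Rotational about the CM: fR = Iα = kMRa, so f = kMa.
Hence a = g sinθ/(1+k) = 9.81×sin35.6°/1.5 = 3.807 m/s².
With constant a from rest, t = √(2L/a) = √(2·1.8/3.807) ≈ 0.972 s.

t ≈ 0.972 s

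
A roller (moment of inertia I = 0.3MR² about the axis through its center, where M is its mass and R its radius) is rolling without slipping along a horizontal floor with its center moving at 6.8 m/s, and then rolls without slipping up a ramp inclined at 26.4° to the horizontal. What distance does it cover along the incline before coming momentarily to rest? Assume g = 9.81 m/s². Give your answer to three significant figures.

With I = 0.3MR², the ratio k = I/(MR²) is 0.3.
The rolling condition ω = v/R makes the rotational term ½I(v/R)² = ½kMv², so KE_total = ½(1+k)Mv² = (13/20)Mv².
Setting this equal to Mgh gives the vertical rise h = (1+k)v₀²/(2g) = 1.3×6.8²/(2×9.81) = 3.064 m.
Along the incline, d = h/sinθ = 3.064/sin26.4° ≈ 6.89 m.

d ≈ 6.89 m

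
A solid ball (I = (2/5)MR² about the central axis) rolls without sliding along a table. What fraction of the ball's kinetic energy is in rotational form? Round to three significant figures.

fraction ≈ 0.286

With I = (2/5)MR², the ratio k = I/(MR²) is 0.4.
With ω = v/R, KE_trans = ½Mv² and KE_rot = ½Iω² = ½kMv², so KE_total = ½(1+k)Mv².
The rotational fraction is therefore k/(1+k) = 0.4/1.4 ≈ 0.286.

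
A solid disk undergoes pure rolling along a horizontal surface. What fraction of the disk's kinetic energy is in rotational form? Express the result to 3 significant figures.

fraction ≈ 0.333

For this body I = (1/2)MR², i.e. k = I/(MR²) = 0.5.
Since ω = v/R, the translational part is ½Mv² and the rotational part is ½I(v/R)² = ½kMv²; the total is ½(1+k)Mv².
The rotational fraction is therefore k/(1+k) = 0.5/1.5 ≈ 0.333.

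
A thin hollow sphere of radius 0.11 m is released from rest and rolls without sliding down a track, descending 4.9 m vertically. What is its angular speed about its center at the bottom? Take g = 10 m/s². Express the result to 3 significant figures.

Here I = (2/3)MR², so the shape factor k = I/(MR²) = 2/3.
Rolling without slipping gives ω = v/R, so the total kinetic energy is ½Mv² + ½Iω² = ½(1+k)Mv² = (5/6)Mv².
Energy conservation Mgh = ½(1+k)Mv² gives v = √(2gh/(1+k)) = √(2 × 10 × 4.9 / 1.667) = 7.668 m/s.
Then ω = v/R = 7.668 / 0.11 ≈ 69.7 rad/s.

ω ≈ 69.7 rad/s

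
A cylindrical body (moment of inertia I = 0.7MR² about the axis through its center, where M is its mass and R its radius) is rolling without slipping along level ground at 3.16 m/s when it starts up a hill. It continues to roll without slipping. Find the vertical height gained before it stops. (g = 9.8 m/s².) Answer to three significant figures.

The moment of inertia is 0.7MR², giving k ≡ I/(MR²) = 0.7.
Rolling without slipping gives ω = v/R, so the total kinetic energy is ½Mv² + ½Iω² = ½(1+k)Mv² = (17/20)Mv².
All of this converts to potential energy at the highest point: (17/20)Mv₀² = Mgh.
Thus h = (1+k)v₀²/(2g) = 1.7 × 3.16² / (2 × 9.8) ≈ 0.866 m.

h ≈ 0.866 m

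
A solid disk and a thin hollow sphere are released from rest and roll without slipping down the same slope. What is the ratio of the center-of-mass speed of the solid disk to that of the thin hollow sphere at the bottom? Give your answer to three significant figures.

v_ratio ≈ 1.05

Each satisfies Mgh = ½(1+k)Mv² with k = I/(MR²), so v ∝ 1/√(1+k).
For the solid disk k = 0.5; for the thin hollow sphere k = 2/3.
v₁/v₂ = √((1+k₂)/(1+k₁)) = √(1.667/1.5) ≈ 1.05.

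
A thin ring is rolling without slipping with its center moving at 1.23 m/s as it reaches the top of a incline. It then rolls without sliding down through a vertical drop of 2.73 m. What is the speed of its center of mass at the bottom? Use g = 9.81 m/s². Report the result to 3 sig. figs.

Here I = MR², so the shape factor k = I/(MR²) = 1.
The rolling condition ω = v/R makes the rotational term ½I(v/R)² = ½kMv², so KE_total = ½(1+k)Mv² = Mv².
Conserving energy between top and bottom: Mv² = Mv₀² + Mgh, hence v² = v₀² + 2gh/(1+k).
v = √(1.23² + 2×9.81×2.73/2) = √28.29 ≈ 5.32 m/s.

v ≈ 5.32 m/s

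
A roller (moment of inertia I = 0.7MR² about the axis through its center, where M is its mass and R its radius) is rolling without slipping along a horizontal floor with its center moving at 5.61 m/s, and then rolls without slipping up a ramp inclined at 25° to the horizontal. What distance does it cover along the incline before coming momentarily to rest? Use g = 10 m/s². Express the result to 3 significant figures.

Here I = 0.7MR², so the shape factor k = I/(MR²) = 0.7.
Since it rolls without slipping, ω = v/R and KE = ½Mv² + ½Iω² = ½(1+k)Mv² = (17/20)Mv².
Setting this equal to Mgh gives the vertical rise h = (1+k)v₀²/(2g) = 1.7×5.61²/(2×10) = 2.675 m.
The distance along the slope is d = h/sinθ = 2.675/sin25° ≈ 6.33 m.

d ≈ 6.33 m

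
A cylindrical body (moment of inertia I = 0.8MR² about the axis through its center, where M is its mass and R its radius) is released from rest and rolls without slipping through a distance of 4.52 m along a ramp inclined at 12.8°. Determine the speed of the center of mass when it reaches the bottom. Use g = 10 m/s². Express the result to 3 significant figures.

The moment of inertia is 0.8MR², giving k ≡ I/(MR²) = 0.8.
Rolling without slipping gives ω = v/R, so the total kinetic energy is ½Mv² + ½Iω² = ½(1+k)Mv² = (9/10)Mv².
The vertical drop is h = L sinθ = 4.52 × sin12.8° = 1.001 m.
Setting Mgh = (9/10)Mv² gives v = √(2gh/(1+k)) = √(2·10·1.001/1.8) ≈ 3.34 m/s.

v ≈ 3.34 m/s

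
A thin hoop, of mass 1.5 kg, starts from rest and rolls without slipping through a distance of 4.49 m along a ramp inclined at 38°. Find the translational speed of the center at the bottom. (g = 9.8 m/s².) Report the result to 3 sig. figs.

With I = MR², the ratio k = I/(MR²) is 1.
The rolling condition ω = v/R makes the rotational term ½I(v/R)² = ½kMv², so KE_total = ½(1+k)Mv² = Mv².
The vertical drop is h = L sinθ = 4.49 × sin38° = 2.764 m.
Setting Mgh = Mv² gives v = √(2gh/(1+k)) = √(2·9.8·2.764/2) ≈ 5.20 m/s.

v ≈ 5.20 m/s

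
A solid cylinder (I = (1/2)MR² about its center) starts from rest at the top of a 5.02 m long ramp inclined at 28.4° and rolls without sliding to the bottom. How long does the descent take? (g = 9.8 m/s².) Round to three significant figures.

With I = (1/2)MR², the ratio k = I/(MR²) is 0.5.
Along the incline Mg sinθ − f = Ma, and torque about the center fR = Iα = kMR²(a/R) gives f = kMa.
Hence a = g sinθ/(1+k) = 9.8×sin28.4°/1.5 = 3.107 m/s².
With constant a from rest, t = √(2L/a) = √(2·5.02/3.107) ≈ 1.80 s.

t ≈ 1.80 s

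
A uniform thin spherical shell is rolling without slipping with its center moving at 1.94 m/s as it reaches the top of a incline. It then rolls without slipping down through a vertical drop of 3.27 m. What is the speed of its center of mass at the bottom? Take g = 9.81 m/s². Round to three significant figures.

v ≈ 6.50 m/s

For this body I = (2/3)MR², i.e. k = I/(MR²) = 2/3.
Rolling without slipping gives ω = v/R, so the total kinetic energy is ½Mv² + ½Iω² = ½(1+k)Mv² = (5/6)Mv².
Energy conservation: (5/6)Mv₀² + Mgh = (5/6)Mv², so v² = v₀² + 2gh/(1+k).
v = √(1.94² + 2×9.81×3.27/1.667) = √42.26 ≈ 6.50 m/s.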